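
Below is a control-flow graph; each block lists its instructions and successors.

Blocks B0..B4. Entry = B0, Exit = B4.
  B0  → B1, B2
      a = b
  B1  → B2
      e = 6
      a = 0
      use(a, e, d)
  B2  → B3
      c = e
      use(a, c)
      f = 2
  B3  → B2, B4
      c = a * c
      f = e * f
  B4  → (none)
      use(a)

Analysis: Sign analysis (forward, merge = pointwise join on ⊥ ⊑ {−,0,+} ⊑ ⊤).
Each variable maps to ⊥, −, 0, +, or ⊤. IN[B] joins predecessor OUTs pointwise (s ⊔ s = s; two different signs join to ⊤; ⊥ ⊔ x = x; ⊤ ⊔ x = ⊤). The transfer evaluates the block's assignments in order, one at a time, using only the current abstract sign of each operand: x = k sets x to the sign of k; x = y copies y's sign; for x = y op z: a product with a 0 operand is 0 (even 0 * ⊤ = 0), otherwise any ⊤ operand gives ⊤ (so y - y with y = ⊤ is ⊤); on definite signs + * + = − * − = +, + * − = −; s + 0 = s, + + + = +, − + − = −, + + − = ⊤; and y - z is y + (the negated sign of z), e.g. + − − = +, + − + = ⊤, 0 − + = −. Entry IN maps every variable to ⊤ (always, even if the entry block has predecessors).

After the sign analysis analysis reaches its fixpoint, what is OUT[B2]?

Per-block solution:
  B0:   IN=(all ⊤)   OUT=(all ⊤)
  B1:   IN=(all ⊤)   OUT={a:0, e:+; rest ⊤}
  B2:   IN=(all ⊤)   OUT={f:+; rest ⊤}
  B3:   IN={f:+; rest ⊤}   OUT=(all ⊤)
  B4:   IN=(all ⊤)   OUT=(all ⊤)

Merge at B2: IN[B2] = OUT[B0] ⊔ OUT[B1] ⊔ OUT[B3] = {a: ⊤, b: ⊤, c: ⊤, d: ⊤, e: ⊤, f: ⊤}
Applying B2's transfer function to that IN value gives OUT[B2] (row B2 above).

Answer: {a: ⊤, b: ⊤, c: ⊤, d: ⊤, e: ⊤, f: +}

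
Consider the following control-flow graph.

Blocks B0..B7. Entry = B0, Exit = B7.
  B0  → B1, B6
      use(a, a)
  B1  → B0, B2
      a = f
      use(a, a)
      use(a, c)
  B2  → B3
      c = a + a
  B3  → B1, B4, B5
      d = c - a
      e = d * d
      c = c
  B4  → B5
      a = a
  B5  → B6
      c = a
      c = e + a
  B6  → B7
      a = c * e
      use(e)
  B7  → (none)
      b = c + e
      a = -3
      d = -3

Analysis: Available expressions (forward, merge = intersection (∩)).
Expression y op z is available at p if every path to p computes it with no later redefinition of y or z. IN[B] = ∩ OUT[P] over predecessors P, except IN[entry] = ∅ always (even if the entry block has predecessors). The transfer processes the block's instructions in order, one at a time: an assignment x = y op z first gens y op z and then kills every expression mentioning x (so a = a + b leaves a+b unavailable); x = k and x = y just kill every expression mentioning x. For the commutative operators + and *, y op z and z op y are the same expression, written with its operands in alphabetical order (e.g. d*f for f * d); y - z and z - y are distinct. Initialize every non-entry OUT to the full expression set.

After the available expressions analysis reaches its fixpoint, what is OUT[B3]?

Answer: {a+a, d*d}

Trace:
Fixpoint table:
  B0: | IN={} | OUT={}
  B1: | IN={} | OUT={}
  B2: | IN={} | OUT={a+a}
  B3: | IN={a+a} | OUT={a+a, d*d}
  B4: | IN={a+a, d*d} | OUT={d*d}
  B5: | IN={d*d} | OUT={a+e, d*d}
  B6: | IN={} | OUT={c*e}
  B7: | IN={c*e} | OUT={c*e, c+e}

Merge at B3: IN[B3] = OUT[B2] = {a+a}
Applying B3's transfer function to that IN value gives OUT[B3] (row B3 above).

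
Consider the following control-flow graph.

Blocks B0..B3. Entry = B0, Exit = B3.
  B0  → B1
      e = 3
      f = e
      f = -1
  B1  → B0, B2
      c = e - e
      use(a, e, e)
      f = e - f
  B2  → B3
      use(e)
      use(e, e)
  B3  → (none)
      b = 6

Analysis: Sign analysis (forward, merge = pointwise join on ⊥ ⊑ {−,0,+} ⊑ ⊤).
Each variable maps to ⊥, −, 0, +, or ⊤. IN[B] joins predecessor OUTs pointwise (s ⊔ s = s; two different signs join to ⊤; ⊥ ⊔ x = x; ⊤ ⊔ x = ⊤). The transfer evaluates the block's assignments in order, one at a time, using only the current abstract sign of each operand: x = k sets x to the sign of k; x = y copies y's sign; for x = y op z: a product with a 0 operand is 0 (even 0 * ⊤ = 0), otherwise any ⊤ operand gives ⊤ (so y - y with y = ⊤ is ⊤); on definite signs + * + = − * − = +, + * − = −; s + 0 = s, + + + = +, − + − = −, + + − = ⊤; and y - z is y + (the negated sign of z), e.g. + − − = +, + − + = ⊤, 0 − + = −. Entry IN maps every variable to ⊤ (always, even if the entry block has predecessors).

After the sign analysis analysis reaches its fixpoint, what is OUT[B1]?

Answer: {a: ⊤, b: ⊤, c: ⊤, d: ⊤, e: +, f: +}

Derivation:
Converged values:
  B0:  IN=(all ⊤)  OUT={e:+, f:-; rest ⊤}
  B1:  IN={e:+, f:-; rest ⊤}  OUT={e:+, f:+; rest ⊤}
  B2:  IN={e:+, f:+; rest ⊤}  OUT={e:+, f:+; rest ⊤}
  B3:  IN={e:+, f:+; rest ⊤}  OUT={b:+, e:+, f:+; rest ⊤}

Merge at B1: IN[B1] = OUT[B0] = {a: ⊤, b: ⊤, c: ⊤, d: ⊤, e: +, f: -}
Applying B1's transfer function to that IN value gives OUT[B1] (row B1 above).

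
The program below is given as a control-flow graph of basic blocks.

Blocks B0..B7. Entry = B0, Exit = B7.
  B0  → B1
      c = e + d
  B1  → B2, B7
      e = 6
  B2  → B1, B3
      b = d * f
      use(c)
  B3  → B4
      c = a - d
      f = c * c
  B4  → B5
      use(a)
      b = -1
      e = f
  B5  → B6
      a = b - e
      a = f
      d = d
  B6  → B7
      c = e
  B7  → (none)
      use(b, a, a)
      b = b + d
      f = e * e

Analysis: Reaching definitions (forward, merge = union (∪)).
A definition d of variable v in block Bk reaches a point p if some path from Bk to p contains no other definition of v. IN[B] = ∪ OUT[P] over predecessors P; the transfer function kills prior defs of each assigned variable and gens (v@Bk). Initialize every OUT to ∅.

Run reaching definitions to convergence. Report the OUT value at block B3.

Answer: {b@B2, c@B3, e@B1, f@B3}

Derivation:
Per-block solution:
  B0: | IN={} | OUT={c@B0}
  B1: | IN={b@B2, c@B0, e@B1} | OUT={b@B2, c@B0, e@B1}
  B2: | IN={b@B2, c@B0, e@B1} | OUT={b@B2, c@B0, e@B1}
  B3: | IN={b@B2, c@B0, e@B1} | OUT={b@B2, c@B3, e@B1, f@B3}
  B4: | IN={b@B2, c@B3, e@B1, f@B3} | OUT={b@B4, c@B3, e@B4, f@B3}
  B5: | IN={b@B4, c@B3, e@B4, f@B3} | OUT={a@B5, b@B4, c@B3, d@B5, e@B4, f@B3}
  B6: | IN={a@B5, b@B4, c@B3, d@B5, e@B4, f@B3} | OUT={a@B5, b@B4, c@B6, d@B5, e@B4, f@B3}
  B7: | IN={a@B5, b@B2, b@B4, c@B0, c@B6, d@B5, e@B1, e@B4, f@B3} | OUT={a@B5, b@B7, c@B0, c@B6, d@B5, e@B1, e@B4, f@B7}

Merge at B3: IN[B3] = OUT[B2] = {b@B2, c@B0, e@B1}
Applying B3's transfer function to that IN value gives OUT[B3] (row B3 above).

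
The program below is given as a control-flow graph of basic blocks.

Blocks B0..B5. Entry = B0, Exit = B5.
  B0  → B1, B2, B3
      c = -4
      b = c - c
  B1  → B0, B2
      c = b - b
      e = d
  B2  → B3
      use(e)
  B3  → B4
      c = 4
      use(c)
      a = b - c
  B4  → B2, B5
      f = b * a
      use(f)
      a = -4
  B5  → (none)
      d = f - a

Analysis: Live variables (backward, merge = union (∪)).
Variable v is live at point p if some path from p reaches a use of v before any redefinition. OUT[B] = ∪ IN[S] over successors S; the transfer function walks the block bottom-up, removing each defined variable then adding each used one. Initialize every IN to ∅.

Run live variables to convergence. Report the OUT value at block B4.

Fixpoint table:
  B0:  IN={d, e}  OUT={b, d, e}
  B1:  IN={b, d}  OUT={b, d, e}
  B2:  IN={b, e}  OUT={b, e}
  B3:  IN={b, e}  OUT={a, b, e}
  B4:  IN={a, b, e}  OUT={a, b, e, f}
  B5:  IN={a, f}  OUT={}

Merge at B4: OUT[B4] = IN[B2] ⊔ IN[B5] = {a, b, e, f}

Answer: {a, b, e, f}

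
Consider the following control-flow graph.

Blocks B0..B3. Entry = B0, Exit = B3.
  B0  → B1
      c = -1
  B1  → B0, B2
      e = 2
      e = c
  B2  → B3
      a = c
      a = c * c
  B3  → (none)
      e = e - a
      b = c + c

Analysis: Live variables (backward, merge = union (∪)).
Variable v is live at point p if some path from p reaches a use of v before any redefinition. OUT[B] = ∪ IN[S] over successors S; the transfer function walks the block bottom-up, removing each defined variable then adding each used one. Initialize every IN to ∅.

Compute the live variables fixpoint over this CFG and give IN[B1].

Answer: {c}

Working:
Converged values:
  B0: | IN={} | OUT={c}
  B1: | IN={c} | OUT={c, e}
  B2: | IN={c, e} | OUT={a, c, e}
  B3: | IN={a, c, e} | OUT={}

Merge at B1: OUT[B1] = IN[B0] ⊔ IN[B2] = {c, e}
Applying B1's transfer function to that OUT value gives IN[B1] (row B1 above).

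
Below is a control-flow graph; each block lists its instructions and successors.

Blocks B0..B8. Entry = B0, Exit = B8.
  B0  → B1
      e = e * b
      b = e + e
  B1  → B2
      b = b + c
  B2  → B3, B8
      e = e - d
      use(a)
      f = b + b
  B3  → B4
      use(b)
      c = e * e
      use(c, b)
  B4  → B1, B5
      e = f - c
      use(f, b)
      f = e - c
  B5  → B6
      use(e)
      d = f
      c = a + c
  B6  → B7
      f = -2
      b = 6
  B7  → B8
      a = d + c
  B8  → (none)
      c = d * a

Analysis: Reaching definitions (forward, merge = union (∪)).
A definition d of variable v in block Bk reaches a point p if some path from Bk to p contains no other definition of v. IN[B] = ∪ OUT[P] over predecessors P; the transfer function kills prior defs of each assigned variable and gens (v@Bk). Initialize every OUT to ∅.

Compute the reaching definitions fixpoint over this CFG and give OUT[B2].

Fixpoint table:
  B0:  IN={}  OUT={b@B0, e@B0}
  B1:  IN={b@B0, b@B1, c@B3, e@B0, e@B4, f@B4}  OUT={b@B1, c@B3, e@B0, e@B4, f@B4}
  B2:  IN={b@B1, c@B3, e@B0, e@B4, f@B4}  OUT={b@B1, c@B3, e@B2, f@B2}
  B3:  IN={b@B1, c@B3, e@B2, f@B2}  OUT={b@B1, c@B3, e@B2, f@B2}
  B4:  IN={b@B1, c@B3, e@B2, f@B2}  OUT={b@B1, c@B3, e@B4, f@B4}
  B5:  IN={b@B1, c@B3, e@B4, f@B4}  OUT={b@B1, c@B5, d@B5, e@B4, f@B4}
  B6:  IN={b@B1, c@B5, d@B5, e@B4, f@B4}  OUT={b@B6, c@B5, d@B5, e@B4, f@B6}
  B7:  IN={b@B6, c@B5, d@B5, e@B4, f@B6}  OUT={a@B7, b@B6, c@B5, d@B5, e@B4, f@B6}
  B8:  IN={a@B7, b@B1, b@B6, c@B3, c@B5, d@B5, e@B2, e@B4, f@B2, f@B6}  OUT={a@B7, b@B1, b@B6, c@B8, d@B5, e@B2, e@B4, f@B2, f@B6}

Merge at B2: IN[B2] = OUT[B1] = {b@B1, c@B3, e@B0, e@B4, f@B4}
Applying B2's transfer function to that IN value gives OUT[B2] (row B2 above).

Answer: {b@B1, c@B3, e@B2, f@B2}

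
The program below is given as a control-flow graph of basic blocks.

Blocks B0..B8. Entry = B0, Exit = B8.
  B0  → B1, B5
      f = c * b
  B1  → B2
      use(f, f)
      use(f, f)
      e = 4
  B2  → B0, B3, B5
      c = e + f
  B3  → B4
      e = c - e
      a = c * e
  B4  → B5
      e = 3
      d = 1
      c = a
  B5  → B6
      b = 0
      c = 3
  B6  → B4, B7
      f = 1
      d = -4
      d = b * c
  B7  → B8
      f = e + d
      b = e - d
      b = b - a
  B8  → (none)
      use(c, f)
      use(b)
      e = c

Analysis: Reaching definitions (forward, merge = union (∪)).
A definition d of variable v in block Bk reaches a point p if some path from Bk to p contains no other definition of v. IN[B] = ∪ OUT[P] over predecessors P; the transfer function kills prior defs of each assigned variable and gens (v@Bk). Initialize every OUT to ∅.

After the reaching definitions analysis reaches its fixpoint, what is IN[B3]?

Answer: {c@B2, e@B1, f@B0}

Trace:
Converged values:
  B0:   IN={c@B2, e@B1, f@B0}   OUT={c@B2, e@B1, f@B0}
  B1:   IN={c@B2, e@B1, f@B0}   OUT={c@B2, e@B1, f@B0}
  B2:   IN={c@B2, e@B1, f@B0}   OUT={c@B2, e@B1, f@B0}
  B3:   IN={c@B2, e@B1, f@B0}   OUT={a@B3, c@B2, e@B3, f@B0}
  B4:   IN={a@B3, b@B5, c@B2, c@B5, d@B6, e@B1, e@B3, e@B4, f@B0, f@B6}   OUT={a@B3, b@B5, c@B4, d@B4, e@B4, f@B0, f@B6}
  B5:   IN={a@B3, b@B5, c@B2, c@B4, d@B4, e@B1, e@B4, f@B0, f@B6}   OUT={a@B3, b@B5, c@B5, d@B4, e@B1, e@B4, f@B0, f@B6}
  B6:   IN={a@B3, b@B5, c@B5, d@B4, e@B1, e@B4, f@B0, f@B6}   OUT={a@B3, b@B5, c@B5, d@B6, e@B1, e@B4, f@B6}
  B7:   IN={a@B3, b@B5, c@B5, d@B6, e@B1, e@B4, f@B6}   OUT={a@B3, b@B7, c@B5, d@B6, e@B1, e@B4, f@B7}
  B8:   IN={a@B3, b@B7, c@B5, d@B6, e@B1, e@B4, f@B7}   OUT={a@B3, b@B7, c@B5, d@B6, e@B8, f@B7}

Merge at B3: IN[B3] = OUT[B2] = {c@B2, e@B1, f@B0}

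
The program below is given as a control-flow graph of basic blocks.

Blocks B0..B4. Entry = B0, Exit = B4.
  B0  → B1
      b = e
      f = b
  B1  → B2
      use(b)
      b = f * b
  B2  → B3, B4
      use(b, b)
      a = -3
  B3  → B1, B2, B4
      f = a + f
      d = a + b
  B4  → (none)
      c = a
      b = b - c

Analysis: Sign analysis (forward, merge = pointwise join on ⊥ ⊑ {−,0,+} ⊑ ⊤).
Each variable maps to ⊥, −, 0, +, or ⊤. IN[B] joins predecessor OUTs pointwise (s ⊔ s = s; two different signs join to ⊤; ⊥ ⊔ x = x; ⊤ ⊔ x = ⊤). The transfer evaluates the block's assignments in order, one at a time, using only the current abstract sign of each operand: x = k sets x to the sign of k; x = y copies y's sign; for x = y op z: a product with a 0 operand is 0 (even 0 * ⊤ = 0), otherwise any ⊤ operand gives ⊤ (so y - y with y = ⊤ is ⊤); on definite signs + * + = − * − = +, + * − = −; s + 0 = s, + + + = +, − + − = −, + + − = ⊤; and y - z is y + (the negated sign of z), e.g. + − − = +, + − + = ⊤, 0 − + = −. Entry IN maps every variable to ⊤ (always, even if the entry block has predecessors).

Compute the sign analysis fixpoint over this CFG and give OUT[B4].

Fixpoint table:
  B0:  IN=(all ⊤)  OUT=(all ⊤)
  B1:  IN=(all ⊤)  OUT=(all ⊤)
  B2:  IN=(all ⊤)  OUT={a:-; rest ⊤}
  B3:  IN={a:-; rest ⊤}  OUT={a:-; rest ⊤}
  B4:  IN={a:-; rest ⊤}  OUT={a:-, c:-; rest ⊤}

Merge at B4: IN[B4] = OUT[B2] ⊔ OUT[B3] = {a: -, b: ⊤, c: ⊤, d: ⊤, e: ⊤, f: ⊤}
Applying B4's transfer function to that IN value gives OUT[B4] (row B4 above).

Answer: {a: -, b: ⊤, c: -, d: ⊤, e: ⊤, f: ⊤}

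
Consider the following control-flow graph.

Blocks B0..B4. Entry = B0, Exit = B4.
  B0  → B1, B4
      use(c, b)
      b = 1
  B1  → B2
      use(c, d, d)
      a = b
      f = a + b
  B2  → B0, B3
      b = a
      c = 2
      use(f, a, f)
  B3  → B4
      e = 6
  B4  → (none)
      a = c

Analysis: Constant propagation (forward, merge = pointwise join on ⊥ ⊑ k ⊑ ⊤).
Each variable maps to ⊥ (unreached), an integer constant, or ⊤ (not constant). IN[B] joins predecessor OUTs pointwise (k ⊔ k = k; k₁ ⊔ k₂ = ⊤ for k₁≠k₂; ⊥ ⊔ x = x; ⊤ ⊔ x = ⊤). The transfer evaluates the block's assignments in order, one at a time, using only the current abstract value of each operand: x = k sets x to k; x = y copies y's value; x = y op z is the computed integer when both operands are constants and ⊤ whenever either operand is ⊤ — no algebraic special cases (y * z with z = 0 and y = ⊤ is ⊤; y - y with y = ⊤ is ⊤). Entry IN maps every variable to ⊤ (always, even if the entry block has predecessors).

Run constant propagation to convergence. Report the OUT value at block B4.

Per-block solution:
  B0:   IN=(all ⊤)   OUT={b:1; rest ⊤}
  B1:   IN={b:1; rest ⊤}   OUT={a:1, b:1, f:2; rest ⊤}
  B2:   IN={a:1, b:1, f:2; rest ⊤}   OUT={a:1, b:1, c:2, f:2; rest ⊤}
  B3:   IN={a:1, b:1, c:2, f:2; rest ⊤}   OUT={a:1, b:1, c:2, e:6, f:2; rest ⊤}
  B4:   IN={b:1; rest ⊤}   OUT={b:1; rest ⊤}

Merge at B4: IN[B4] = OUT[B0] ⊔ OUT[B3] = {a: ⊤, b: 1, c: ⊤, d: ⊤, e: ⊤, f: ⊤}
Applying B4's transfer function to that IN value gives OUT[B4] (row B4 above).

Answer: {a: ⊤, b: 1, c: ⊤, d: ⊤, e: ⊤, f: ⊤}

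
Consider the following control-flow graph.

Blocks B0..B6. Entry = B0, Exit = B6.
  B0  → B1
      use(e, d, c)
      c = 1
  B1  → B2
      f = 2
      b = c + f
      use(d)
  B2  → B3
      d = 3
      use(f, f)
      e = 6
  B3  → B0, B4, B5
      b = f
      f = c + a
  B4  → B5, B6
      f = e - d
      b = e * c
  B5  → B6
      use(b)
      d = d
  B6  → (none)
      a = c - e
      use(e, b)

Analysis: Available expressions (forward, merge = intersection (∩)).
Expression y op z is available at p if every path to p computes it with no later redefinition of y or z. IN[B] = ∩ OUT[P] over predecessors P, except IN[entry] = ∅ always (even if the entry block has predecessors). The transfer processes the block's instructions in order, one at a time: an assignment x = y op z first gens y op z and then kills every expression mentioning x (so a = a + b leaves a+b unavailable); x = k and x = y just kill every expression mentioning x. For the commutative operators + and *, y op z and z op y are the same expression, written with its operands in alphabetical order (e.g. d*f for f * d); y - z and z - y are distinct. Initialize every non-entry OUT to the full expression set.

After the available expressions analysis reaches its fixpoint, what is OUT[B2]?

Answer: {c+f}

Trace:
Converged values:
  B0:   IN={}   OUT={}
  B1:   IN={}   OUT={c+f}
  B2:   IN={c+f}   OUT={c+f}
  B3:   IN={c+f}   OUT={a+c}
  B4:   IN={a+c}   OUT={a+c, c*e, e-d}
  B5:   IN={a+c}   OUT={a+c}
  B6:   IN={a+c}   OUT={c-e}

Merge at B2: IN[B2] = OUT[B1] = {c+f}
Applying B2's transfer function to that IN value gives OUT[B2] (row B2 above).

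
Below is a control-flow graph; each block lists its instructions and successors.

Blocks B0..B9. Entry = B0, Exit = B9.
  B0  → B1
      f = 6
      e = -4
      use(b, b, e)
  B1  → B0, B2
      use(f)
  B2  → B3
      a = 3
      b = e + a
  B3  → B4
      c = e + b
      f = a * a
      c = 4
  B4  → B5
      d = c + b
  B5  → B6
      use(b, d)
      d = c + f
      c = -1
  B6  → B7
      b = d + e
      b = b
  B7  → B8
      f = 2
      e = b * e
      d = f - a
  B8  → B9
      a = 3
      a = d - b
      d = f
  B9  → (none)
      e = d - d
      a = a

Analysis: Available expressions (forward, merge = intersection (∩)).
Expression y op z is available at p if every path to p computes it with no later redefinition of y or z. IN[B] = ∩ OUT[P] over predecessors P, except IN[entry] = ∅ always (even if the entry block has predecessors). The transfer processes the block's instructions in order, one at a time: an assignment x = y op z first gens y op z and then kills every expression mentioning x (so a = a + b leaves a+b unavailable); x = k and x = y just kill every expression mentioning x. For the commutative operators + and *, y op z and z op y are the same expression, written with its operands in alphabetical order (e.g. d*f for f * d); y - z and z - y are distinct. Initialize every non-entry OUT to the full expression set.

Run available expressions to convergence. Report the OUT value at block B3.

Fixpoint table:
  B0: | IN={} | OUT={}
  B1: | IN={} | OUT={}
  B2: | IN={} | OUT={a+e}
  B3: | IN={a+e} | OUT={a*a, a+e, b+e}
  B4: | IN={a*a, a+e, b+e} | OUT={a*a, a+e, b+c, b+e}
  B5: | IN={a*a, a+e, b+c, b+e} | OUT={a*a, a+e, b+e}
  B6: | IN={a*a, a+e, b+e} | OUT={a*a, a+e, d+e}
  B7: | IN={a*a, a+e, d+e} | OUT={a*a, f-a}
  B8: | IN={a*a, f-a} | OUT={}
  B9: | IN={} | OUT={d-d}

Merge at B3: IN[B3] = OUT[B2] = {a+e}
Applying B3's transfer function to that IN value gives OUT[B3] (row B3 above).

Answer: {a*a, a+e, b+e}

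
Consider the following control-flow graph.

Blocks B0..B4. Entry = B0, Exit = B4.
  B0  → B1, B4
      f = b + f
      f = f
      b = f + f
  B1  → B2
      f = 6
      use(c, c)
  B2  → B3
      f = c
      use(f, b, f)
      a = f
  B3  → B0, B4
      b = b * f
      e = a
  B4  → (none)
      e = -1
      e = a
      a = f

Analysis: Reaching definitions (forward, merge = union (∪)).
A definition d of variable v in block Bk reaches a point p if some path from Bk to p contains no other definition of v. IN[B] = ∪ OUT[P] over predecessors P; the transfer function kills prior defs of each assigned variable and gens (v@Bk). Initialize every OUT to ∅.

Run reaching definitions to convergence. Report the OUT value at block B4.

Answer: {a@B4, b@B0, b@B3, e@B4, f@B0, f@B2}

Trace:
Converged values:
  B0:  IN={a@B2, b@B3, e@B3, f@B2}  OUT={a@B2, b@B0, e@B3, f@B0}
  B1:  IN={a@B2, b@B0, e@B3, f@B0}  OUT={a@B2, b@B0, e@B3, f@B1}
  B2:  IN={a@B2, b@B0, e@B3, f@B1}  OUT={a@B2, b@B0, e@B3, f@B2}
  B3:  IN={a@B2, b@B0, e@B3, f@B2}  OUT={a@B2, b@B3, e@B3, f@B2}
  B4:  IN={a@B2, b@B0, b@B3, e@B3, f@B0, f@B2}  OUT={a@B4, b@B0, b@B3, e@B4, f@B0, f@B2}

Merge at B4: IN[B4] = OUT[B0] ⊔ OUT[B3] = {a@B2, b@B0, b@B3, e@B3, f@B0, f@B2}
Applying B4's transfer function to that IN value gives OUT[B4] (row B4 above).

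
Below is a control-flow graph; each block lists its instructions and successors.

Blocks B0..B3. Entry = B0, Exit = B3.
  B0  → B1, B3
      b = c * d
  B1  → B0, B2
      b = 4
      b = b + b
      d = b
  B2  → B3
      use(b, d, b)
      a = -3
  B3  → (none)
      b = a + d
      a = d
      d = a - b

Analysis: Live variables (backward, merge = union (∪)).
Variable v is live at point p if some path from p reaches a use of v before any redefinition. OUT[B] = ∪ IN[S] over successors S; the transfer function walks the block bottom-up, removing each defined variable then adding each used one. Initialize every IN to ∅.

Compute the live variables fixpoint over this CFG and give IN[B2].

Per-block solution:
  B0:   IN={a, c, d}   OUT={a, c, d}
  B1:   IN={a, c}   OUT={a, b, c, d}
  B2:   IN={b, d}   OUT={a, d}
  B3:   IN={a, d}   OUT={}

Merge at B2: OUT[B2] = IN[B3] = {a, d}
Applying B2's transfer function to that OUT value gives IN[B2] (row B2 above).

Answer: {b, d}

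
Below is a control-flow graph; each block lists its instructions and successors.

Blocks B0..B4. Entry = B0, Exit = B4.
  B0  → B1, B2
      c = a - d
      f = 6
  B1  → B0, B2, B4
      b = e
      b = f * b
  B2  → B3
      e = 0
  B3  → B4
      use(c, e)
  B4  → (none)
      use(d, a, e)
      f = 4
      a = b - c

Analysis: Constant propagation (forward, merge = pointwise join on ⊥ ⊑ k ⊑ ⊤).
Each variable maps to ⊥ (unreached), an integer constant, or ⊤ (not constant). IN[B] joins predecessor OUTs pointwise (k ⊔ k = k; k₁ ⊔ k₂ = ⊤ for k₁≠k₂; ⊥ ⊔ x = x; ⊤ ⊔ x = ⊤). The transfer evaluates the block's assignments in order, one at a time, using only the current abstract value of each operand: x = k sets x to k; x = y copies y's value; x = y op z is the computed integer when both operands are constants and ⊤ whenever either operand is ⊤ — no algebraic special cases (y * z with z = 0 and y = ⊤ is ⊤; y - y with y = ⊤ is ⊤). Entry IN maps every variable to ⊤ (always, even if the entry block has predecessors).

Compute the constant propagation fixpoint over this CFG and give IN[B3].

Converged values:
  B0:  IN=(all ⊤)  OUT={f:6; rest ⊤}
  B1:  IN={f:6; rest ⊤}  OUT={f:6; rest ⊤}
  B2:  IN={f:6; rest ⊤}  OUT={e:0, f:6; rest ⊤}
  B3:  IN={e:0, f:6; rest ⊤}  OUT={e:0, f:6; rest ⊤}
  B4:  IN={f:6; rest ⊤}  OUT={f:4; rest ⊤}

Merge at B3: IN[B3] = OUT[B2] = {a: ⊤, b: ⊤, c: ⊤, d: ⊤, e: 0, f: 6}

Answer: {a: ⊤, b: ⊤, c: ⊤, d: ⊤, e: 0, f: 6}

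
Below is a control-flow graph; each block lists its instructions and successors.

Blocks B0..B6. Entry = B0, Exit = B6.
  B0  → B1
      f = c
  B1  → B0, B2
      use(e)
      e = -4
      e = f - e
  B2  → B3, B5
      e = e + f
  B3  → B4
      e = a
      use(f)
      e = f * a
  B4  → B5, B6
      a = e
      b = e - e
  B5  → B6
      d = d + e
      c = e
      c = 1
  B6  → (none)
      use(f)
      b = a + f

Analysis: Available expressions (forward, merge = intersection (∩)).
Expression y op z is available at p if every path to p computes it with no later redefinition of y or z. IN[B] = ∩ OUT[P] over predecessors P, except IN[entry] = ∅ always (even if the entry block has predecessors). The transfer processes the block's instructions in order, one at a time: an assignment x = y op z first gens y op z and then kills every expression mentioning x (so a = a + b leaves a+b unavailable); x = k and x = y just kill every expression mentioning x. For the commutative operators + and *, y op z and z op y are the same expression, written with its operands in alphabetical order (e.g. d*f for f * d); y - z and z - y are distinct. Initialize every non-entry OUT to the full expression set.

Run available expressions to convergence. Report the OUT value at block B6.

Answer: {a+f}

Working:
Converged values:
  B0:  IN={}  OUT={}
  B1:  IN={}  OUT={}
  B2:  IN={}  OUT={}
  B3:  IN={}  OUT={a*f}
  B4:  IN={a*f}  OUT={e-e}
  B5:  IN={}  OUT={}
  B6:  IN={}  OUT={a+f}

Merge at B6: IN[B6] = OUT[B4] ∩ OUT[B5] = {}
Applying B6's transfer function to that IN value gives OUT[B6] (row B6 above).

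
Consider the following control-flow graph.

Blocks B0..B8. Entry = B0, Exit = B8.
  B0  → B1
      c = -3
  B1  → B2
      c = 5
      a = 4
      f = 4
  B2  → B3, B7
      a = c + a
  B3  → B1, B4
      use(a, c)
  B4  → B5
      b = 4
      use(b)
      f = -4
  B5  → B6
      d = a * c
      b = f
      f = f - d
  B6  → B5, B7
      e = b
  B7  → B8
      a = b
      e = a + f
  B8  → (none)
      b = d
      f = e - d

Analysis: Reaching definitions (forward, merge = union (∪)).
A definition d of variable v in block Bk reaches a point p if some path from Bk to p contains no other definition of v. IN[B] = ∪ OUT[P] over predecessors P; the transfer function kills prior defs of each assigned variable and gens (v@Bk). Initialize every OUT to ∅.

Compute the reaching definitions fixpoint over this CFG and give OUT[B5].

Answer: {a@B2, b@B5, c@B1, d@B5, e@B6, f@B5}

Derivation:
Fixpoint table:
  B0: | IN={} | OUT={c@B0}
  B1: | IN={a@B2, c@B0, c@B1, f@B1} | OUT={a@B1, c@B1, f@B1}
  B2: | IN={a@B1, c@B1, f@B1} | OUT={a@B2, c@B1, f@B1}
  B3: | IN={a@B2, c@B1, f@B1} | OUT={a@B2, c@B1, f@B1}
  B4: | IN={a@B2, c@B1, f@B1} | OUT={a@B2, b@B4, c@B1, f@B4}
  B5: | IN={a@B2, b@B4, b@B5, c@B1, d@B5, e@B6, f@B4, f@B5} | OUT={a@B2, b@B5, c@B1, d@B5, e@B6, f@B5}
  B6: | IN={a@B2, b@B5, c@B1, d@B5, e@B6, f@B5} | OUT={a@B2, b@B5, c@B1, d@B5, e@B6, f@B5}
  B7: | IN={a@B2, b@B5, c@B1, d@B5, e@B6, f@B1, f@B5} | OUT={a@B7, b@B5, c@B1, d@B5, e@B7, f@B1, f@B5}
  B8: | IN={a@B7, b@B5, c@B1, d@B5, e@B7, f@B1, f@B5} | OUT={a@B7, b@B8, c@B1, d@B5, e@B7, f@B8}

Merge at B5: IN[B5] = OUT[B4] ⊔ OUT[B6] = {a@B2, b@B4, b@B5, c@B1, d@B5, e@B6, f@B4, f@B5}
Applying B5's transfer function to that IN value gives OUT[B5] (row B5 above).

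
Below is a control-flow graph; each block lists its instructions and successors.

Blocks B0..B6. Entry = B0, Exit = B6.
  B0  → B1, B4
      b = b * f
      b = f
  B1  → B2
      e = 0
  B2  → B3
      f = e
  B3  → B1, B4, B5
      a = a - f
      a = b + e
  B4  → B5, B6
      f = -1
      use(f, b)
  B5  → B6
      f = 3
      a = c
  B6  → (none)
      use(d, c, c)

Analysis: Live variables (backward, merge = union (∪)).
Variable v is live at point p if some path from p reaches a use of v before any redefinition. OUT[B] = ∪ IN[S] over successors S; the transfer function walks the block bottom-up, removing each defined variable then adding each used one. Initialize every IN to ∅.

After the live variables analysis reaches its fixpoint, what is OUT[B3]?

Answer: {a, b, c, d}

Trace:
Fixpoint table:
  B0:  IN={a, b, c, d, f}  OUT={a, b, c, d}
  B1:  IN={a, b, c, d}  OUT={a, b, c, d, e}
  B2:  IN={a, b, c, d, e}  OUT={a, b, c, d, e, f}
  B3:  IN={a, b, c, d, e, f}  OUT={a, b, c, d}
  B4:  IN={b, c, d}  OUT={c, d}
  B5:  IN={c, d}  OUT={c, d}
  B6:  IN={c, d}  OUT={}

Merge at B3: OUT[B3] = IN[B1] ⊔ IN[B4] ⊔ IN[B5] = {a, b, c, d}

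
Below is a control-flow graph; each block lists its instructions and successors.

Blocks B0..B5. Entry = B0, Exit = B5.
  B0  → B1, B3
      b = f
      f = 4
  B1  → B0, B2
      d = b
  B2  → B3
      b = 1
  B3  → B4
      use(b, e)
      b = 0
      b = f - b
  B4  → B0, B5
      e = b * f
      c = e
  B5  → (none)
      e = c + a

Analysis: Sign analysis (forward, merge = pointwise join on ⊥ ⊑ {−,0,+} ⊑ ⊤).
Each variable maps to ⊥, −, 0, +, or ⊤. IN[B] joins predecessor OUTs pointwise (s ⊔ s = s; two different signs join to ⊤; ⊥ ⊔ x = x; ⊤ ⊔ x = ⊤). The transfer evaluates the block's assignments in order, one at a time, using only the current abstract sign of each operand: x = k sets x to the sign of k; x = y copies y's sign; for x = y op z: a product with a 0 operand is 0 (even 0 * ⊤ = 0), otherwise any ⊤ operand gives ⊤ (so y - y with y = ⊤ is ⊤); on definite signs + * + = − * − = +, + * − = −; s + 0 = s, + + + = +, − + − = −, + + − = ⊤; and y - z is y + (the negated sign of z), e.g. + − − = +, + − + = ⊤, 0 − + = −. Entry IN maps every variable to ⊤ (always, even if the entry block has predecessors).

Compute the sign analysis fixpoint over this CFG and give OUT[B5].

Per-block solution:
  B0: | IN=(all ⊤) | OUT={f:+; rest ⊤}
  B1: | IN={f:+; rest ⊤} | OUT={f:+; rest ⊤}
  B2: | IN={f:+; rest ⊤} | OUT={b:+, f:+; rest ⊤}
  B3: | IN={f:+; rest ⊤} | OUT={b:+, f:+; rest ⊤}
  B4: | IN={b:+, f:+; rest ⊤} | OUT={b:+, c:+, e:+, f:+; rest ⊤}
  B5: | IN={b:+, c:+, e:+, f:+; rest ⊤} | OUT={b:+, c:+, f:+; rest ⊤}

Merge at B5: IN[B5] = OUT[B4] = {a: ⊤, b: +, c: +, d: ⊤, e: +, f: +}
Applying B5's transfer function to that IN value gives OUT[B5] (row B5 above).

Answer: {a: ⊤, b: +, c: +, d: ⊤, e: ⊤, f: +}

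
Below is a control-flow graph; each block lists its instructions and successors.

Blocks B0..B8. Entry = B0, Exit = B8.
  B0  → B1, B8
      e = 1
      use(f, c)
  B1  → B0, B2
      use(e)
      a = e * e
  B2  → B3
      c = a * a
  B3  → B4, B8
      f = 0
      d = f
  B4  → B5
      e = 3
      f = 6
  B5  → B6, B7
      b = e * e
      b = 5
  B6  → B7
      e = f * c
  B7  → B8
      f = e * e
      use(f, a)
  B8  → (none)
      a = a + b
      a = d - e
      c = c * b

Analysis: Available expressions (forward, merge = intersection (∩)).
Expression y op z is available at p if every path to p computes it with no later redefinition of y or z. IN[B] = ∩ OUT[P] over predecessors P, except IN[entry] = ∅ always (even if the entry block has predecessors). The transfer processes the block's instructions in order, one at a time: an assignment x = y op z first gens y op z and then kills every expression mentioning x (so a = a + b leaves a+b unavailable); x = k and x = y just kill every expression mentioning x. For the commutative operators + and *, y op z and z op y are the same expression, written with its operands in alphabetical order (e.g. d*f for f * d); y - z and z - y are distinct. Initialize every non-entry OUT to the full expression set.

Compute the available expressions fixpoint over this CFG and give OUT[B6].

Fixpoint table:
  B0:  IN={}  OUT={}
  B1:  IN={}  OUT={e*e}
  B2:  IN={e*e}  OUT={a*a, e*e}
  B3:  IN={a*a, e*e}  OUT={a*a, e*e}
  B4:  IN={a*a, e*e}  OUT={a*a}
  B5:  IN={a*a}  OUT={a*a, e*e}
  B6:  IN={a*a, e*e}  OUT={a*a, c*f}
  B7:  IN={a*a}  OUT={a*a, e*e}
  B8:  IN={}  OUT={d-e}

Merge at B6: IN[B6] = OUT[B5] = {a*a, e*e}
Applying B6's transfer function to that IN value gives OUT[B6] (row B6 above).

Answer: {a*a, c*f}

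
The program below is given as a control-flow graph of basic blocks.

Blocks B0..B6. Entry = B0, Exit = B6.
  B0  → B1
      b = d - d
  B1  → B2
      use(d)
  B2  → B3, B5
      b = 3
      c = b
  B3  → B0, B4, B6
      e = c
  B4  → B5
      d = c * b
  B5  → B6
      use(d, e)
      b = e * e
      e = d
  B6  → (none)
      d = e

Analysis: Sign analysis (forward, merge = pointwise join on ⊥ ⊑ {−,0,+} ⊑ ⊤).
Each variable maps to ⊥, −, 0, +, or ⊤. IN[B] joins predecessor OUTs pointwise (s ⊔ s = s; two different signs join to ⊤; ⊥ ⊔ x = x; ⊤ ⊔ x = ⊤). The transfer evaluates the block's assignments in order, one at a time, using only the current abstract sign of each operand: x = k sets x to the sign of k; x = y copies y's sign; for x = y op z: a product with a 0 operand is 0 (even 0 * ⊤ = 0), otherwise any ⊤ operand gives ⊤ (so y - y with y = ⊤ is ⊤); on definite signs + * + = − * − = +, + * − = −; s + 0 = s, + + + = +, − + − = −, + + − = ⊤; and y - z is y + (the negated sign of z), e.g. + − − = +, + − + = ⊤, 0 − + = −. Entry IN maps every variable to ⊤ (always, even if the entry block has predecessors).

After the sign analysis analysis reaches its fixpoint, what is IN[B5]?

Converged values:
  B0:  IN=(all ⊤)  OUT=(all ⊤)
  B1:  IN=(all ⊤)  OUT=(all ⊤)
  B2:  IN=(all ⊤)  OUT={b:+, c:+; rest ⊤}
  B3:  IN={b:+, c:+; rest ⊤}  OUT={b:+, c:+, e:+; rest ⊤}
  B4:  IN={b:+, c:+, e:+; rest ⊤}  OUT={b:+, c:+, d:+, e:+; rest ⊤}
  B5:  IN={b:+, c:+; rest ⊤}  OUT={c:+; rest ⊤}
  B6:  IN={c:+; rest ⊤}  OUT={c:+; rest ⊤}

Merge at B5: IN[B5] = OUT[B2] ⊔ OUT[B4] = {a: ⊤, b: +, c: +, d: ⊤, e: ⊤, f: ⊤}

Answer: {a: ⊤, b: +, c: +, d: ⊤, e: ⊤, f: ⊤}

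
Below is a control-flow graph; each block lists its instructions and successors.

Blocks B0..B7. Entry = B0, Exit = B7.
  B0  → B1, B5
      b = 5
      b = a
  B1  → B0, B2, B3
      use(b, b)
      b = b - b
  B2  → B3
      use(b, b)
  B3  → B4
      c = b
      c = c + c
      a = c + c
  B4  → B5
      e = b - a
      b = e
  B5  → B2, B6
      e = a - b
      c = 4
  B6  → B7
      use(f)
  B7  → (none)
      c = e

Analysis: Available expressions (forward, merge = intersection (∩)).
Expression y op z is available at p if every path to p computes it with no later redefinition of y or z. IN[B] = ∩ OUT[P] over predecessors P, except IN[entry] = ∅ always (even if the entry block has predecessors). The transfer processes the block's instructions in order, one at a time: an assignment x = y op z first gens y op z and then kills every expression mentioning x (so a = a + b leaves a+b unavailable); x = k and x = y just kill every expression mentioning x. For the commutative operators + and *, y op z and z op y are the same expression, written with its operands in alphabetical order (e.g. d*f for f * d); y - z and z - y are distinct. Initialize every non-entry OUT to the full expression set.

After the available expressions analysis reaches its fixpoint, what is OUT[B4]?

Answer: {c+c}

Trace:
Converged values:
  B0: | IN={} | OUT={}
  B1: | IN={} | OUT={}
  B2: | IN={} | OUT={}
  B3: | IN={} | OUT={c+c}
  B4: | IN={c+c} | OUT={c+c}
  B5: | IN={} | OUT={a-b}
  B6: | IN={a-b} | OUT={a-b}
  B7: | IN={a-b} | OUT={a-b}

Merge at B4: IN[B4] = OUT[B3] = {c+c}
Applying B4's transfer function to that IN value gives OUT[B4] (row B4 above).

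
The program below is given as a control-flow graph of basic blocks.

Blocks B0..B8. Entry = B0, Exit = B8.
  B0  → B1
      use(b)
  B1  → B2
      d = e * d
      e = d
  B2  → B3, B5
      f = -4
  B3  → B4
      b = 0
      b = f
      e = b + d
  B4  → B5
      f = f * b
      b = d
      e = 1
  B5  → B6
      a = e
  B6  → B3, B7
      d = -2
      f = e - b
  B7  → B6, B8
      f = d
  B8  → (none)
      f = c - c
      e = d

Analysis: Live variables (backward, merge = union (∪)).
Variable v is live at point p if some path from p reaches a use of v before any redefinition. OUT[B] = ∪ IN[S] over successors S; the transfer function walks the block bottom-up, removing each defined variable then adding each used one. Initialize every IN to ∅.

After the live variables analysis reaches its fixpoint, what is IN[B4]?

Converged values:
  B0:  IN={b, c, d, e}  OUT={b, c, d, e}
  B1:  IN={b, c, d, e}  OUT={b, c, d, e}
  B2:  IN={b, c, d, e}  OUT={b, c, d, e, f}
  B3:  IN={c, d, f}  OUT={b, c, d, f}
  B4:  IN={b, c, d, f}  OUT={b, c, e}
  B5:  IN={b, c, e}  OUT={b, c, e}
  B6:  IN={b, c, e}  OUT={b, c, d, e, f}
  B7:  IN={b, c, d, e}  OUT={b, c, d, e}
  B8:  IN={c, d}  OUT={}

Merge at B4: OUT[B4] = IN[B5] = {b, c, e}
Applying B4's transfer function to that OUT value gives IN[B4] (row B4 above).

Answer: {b, c, d, f}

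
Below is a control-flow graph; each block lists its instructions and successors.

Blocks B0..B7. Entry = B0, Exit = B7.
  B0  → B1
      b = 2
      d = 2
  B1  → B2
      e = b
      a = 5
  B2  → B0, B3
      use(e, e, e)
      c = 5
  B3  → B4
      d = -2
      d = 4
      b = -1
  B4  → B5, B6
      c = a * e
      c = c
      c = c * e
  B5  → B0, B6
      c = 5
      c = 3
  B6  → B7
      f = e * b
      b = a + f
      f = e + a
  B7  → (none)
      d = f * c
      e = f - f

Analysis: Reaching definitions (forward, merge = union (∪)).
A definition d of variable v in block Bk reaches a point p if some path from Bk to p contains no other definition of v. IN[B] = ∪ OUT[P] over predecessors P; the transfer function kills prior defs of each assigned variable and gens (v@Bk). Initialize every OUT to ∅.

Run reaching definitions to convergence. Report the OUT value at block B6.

Answer: {a@B1, b@B6, c@B4, c@B5, d@B3, e@B1, f@B6}

Trace:
Converged values:
  B0:   IN={a@B1, b@B0, b@B3, c@B2, c@B5, d@B0, d@B3, e@B1}   OUT={a@B1, b@B0, c@B2, c@B5, d@B0, e@B1}
  B1:   IN={a@B1, b@B0, c@B2, c@B5, d@B0, e@B1}   OUT={a@B1, b@B0, c@B2, c@B5, d@B0, e@B1}
  B2:   IN={a@B1, b@B0, c@B2, c@B5, d@B0, e@B1}   OUT={a@B1, b@B0, c@B2, d@B0, e@B1}
  B3:   IN={a@B1, b@B0, c@B2, d@B0, e@B1}   OUT={a@B1, b@B3, c@B2, d@B3, e@B1}
  B4:   IN={a@B1, b@B3, c@B2, d@B3, e@B1}   OUT={a@B1, b@B3, c@B4, d@B3, e@B1}
  B5:   IN={a@B1, b@B3, c@B4, d@B3, e@B1}   OUT={a@B1, b@B3, c@B5, d@B3, e@B1}
  B6:   IN={a@B1, b@B3, c@B4, c@B5, d@B3, e@B1}   OUT={a@B1, b@B6, c@B4, c@B5, d@B3, e@B1, f@B6}
  B7:   IN={a@B1, b@B6, c@B4, c@B5, d@B3, e@B1, f@B6}   OUT={a@B1, b@B6, c@B4, c@B5, d@B7, e@B7, f@B6}

Merge at B6: IN[B6] = OUT[B4] ⊔ OUT[B5] = {a@B1, b@B3, c@B4, c@B5, d@B3, e@B1}
Applying B6's transfer function to that IN value gives OUT[B6] (row B6 above).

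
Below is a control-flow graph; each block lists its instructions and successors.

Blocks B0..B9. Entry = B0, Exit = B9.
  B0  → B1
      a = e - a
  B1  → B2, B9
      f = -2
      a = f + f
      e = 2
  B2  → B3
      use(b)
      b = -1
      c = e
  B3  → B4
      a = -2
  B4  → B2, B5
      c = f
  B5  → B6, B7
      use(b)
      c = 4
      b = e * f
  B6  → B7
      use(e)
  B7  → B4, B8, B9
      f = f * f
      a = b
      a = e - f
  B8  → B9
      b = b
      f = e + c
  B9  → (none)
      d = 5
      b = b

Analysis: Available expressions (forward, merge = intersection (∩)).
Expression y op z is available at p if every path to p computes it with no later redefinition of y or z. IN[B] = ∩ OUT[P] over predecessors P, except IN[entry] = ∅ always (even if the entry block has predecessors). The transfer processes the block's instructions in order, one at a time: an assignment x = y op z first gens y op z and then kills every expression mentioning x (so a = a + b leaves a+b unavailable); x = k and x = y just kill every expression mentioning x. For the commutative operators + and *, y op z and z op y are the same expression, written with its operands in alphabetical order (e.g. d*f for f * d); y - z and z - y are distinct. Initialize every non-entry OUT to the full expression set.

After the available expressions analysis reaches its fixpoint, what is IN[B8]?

Answer: {e-f}

Working:
Fixpoint table:
  B0: | IN={} | OUT={}
  B1: | IN={} | OUT={f+f}
  B2: | IN={} | OUT={}
  B3: | IN={} | OUT={}
  B4: | IN={} | OUT={}
  B5: | IN={} | OUT={e*f}
  B6: | IN={e*f} | OUT={e*f}
  B7: | IN={e*f} | OUT={e-f}
  B8: | IN={e-f} | OUT={c+e}
  B9: | IN={} | OUT={}

Merge at B8: IN[B8] = OUT[B7] = {e-f}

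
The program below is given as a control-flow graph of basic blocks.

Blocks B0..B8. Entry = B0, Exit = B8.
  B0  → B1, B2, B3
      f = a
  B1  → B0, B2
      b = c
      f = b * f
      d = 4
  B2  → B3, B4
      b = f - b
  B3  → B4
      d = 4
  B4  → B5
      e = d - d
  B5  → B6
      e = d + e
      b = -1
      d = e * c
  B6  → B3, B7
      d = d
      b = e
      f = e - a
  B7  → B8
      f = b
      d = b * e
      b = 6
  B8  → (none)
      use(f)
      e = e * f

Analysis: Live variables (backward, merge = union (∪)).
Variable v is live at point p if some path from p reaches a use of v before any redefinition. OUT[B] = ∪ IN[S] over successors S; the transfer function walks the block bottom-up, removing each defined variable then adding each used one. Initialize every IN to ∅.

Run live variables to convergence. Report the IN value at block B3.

Answer: {a, c}

Trace:
Fixpoint table:
  B0:  IN={a, b, c, d}  OUT={a, b, c, d, f}
  B1:  IN={a, c, f}  OUT={a, b, c, d, f}
  B2:  IN={a, b, c, d, f}  OUT={a, c, d}
  B3:  IN={a, c}  OUT={a, c, d}
  B4:  IN={a, c, d}  OUT={a, c, d, e}
  B5:  IN={a, c, d, e}  OUT={a, c, d, e}
  B6:  IN={a, c, d, e}  OUT={a, b, c, e}
  B7:  IN={b, e}  OUT={e, f}
  B8:  IN={e, f}  OUT={}

Merge at B3: OUT[B3] = IN[B4] = {a, c, d}
Applying B3's transfer function to that OUT value gives IN[B3] (row B3 above).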